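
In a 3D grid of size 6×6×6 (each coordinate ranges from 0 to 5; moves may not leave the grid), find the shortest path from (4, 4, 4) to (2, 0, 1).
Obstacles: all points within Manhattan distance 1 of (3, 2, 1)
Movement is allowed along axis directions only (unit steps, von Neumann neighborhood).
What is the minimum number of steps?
9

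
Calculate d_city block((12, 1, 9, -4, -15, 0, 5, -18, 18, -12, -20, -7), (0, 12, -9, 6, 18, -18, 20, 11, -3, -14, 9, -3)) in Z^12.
202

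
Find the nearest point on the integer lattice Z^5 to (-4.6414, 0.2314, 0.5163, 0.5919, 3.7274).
(-5, 0, 1, 1, 4)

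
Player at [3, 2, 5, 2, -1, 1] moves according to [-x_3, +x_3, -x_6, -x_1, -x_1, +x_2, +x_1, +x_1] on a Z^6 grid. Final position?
(3, 3, 5, 2, -1, 0)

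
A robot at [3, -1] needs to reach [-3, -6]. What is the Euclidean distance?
7.81025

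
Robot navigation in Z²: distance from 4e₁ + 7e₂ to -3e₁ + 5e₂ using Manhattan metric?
9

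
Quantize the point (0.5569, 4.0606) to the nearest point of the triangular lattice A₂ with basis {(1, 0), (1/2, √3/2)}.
(0.5, 4.33)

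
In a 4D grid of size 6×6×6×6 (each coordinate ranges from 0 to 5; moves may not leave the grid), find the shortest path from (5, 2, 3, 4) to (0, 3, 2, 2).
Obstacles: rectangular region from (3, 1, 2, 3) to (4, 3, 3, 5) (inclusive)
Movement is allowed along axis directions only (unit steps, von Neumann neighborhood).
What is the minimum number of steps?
9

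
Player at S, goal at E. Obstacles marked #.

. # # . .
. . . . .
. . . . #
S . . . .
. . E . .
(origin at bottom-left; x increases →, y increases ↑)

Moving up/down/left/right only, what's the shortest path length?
3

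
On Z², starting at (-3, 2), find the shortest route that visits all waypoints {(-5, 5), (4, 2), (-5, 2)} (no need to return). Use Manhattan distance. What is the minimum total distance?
17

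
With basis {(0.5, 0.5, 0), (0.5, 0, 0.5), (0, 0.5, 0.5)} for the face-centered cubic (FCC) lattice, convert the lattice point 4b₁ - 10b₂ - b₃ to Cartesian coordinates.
(-3, 1.5, -5.5)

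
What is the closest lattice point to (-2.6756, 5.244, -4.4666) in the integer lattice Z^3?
(-3, 5, -4)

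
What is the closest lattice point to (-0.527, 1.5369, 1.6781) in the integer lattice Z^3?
(-1, 2, 2)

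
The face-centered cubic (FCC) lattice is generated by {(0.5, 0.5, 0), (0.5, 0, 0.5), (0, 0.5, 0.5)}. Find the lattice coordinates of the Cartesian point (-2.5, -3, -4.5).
-b₁ - 4b₂ - 5b₃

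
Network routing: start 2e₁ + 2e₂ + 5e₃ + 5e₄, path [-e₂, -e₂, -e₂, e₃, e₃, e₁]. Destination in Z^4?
(3, -1, 7, 5)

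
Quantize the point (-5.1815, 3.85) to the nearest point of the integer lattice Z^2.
(-5, 4)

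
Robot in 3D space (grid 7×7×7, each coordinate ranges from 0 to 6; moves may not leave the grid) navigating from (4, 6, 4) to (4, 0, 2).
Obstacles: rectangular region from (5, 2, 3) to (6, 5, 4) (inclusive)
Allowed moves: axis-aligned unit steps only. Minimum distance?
8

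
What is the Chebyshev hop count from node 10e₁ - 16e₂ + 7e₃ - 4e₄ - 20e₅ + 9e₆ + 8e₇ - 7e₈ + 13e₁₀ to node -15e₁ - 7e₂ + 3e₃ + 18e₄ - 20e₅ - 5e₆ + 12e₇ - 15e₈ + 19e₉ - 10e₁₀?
25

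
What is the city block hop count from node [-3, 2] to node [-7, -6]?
12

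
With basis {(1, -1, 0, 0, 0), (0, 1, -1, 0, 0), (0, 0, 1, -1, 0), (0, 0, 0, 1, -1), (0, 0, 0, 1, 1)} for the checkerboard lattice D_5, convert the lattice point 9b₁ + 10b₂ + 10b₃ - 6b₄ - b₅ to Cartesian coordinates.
(9, 1, 0, -17, 5)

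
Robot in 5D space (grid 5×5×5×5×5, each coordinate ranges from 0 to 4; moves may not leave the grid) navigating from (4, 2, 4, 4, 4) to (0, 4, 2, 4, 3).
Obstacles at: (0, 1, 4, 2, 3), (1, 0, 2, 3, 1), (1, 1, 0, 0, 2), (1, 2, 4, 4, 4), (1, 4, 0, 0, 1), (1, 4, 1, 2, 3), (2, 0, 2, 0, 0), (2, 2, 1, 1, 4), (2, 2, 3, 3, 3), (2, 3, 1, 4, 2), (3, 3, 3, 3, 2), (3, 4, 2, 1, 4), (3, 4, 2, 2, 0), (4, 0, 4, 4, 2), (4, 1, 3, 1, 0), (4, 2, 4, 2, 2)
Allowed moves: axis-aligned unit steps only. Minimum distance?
9
(one shortest path: (4, 2, 4, 4, 4) → (3, 2, 4, 4, 4) → (2, 2, 4, 4, 4) → (2, 3, 4, 4, 4) → (1, 3, 4, 4, 4) → (0, 3, 4, 4, 4) → (0, 4, 4, 4, 4) → (0, 4, 3, 4, 4) → (0, 4, 2, 4, 4) → (0, 4, 2, 4, 3))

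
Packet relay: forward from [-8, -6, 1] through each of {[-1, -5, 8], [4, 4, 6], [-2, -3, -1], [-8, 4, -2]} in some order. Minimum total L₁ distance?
55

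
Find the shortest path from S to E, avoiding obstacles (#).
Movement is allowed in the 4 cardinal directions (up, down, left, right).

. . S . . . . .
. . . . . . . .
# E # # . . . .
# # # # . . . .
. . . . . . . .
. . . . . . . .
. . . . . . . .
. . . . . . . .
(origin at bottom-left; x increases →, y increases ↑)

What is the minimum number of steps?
3
(one shortest path: (2, 7) → (1, 7) → (1, 6) → (1, 5))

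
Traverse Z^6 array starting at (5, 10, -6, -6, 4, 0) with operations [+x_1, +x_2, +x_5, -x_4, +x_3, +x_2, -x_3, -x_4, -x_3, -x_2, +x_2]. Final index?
(6, 12, -7, -8, 5, 0)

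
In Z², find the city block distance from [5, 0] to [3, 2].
4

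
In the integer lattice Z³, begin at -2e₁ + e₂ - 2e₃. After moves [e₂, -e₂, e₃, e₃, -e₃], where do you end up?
(-2, 1, -1)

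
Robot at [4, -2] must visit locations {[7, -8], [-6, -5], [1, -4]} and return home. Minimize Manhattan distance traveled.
38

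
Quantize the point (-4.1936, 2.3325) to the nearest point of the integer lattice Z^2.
(-4, 2)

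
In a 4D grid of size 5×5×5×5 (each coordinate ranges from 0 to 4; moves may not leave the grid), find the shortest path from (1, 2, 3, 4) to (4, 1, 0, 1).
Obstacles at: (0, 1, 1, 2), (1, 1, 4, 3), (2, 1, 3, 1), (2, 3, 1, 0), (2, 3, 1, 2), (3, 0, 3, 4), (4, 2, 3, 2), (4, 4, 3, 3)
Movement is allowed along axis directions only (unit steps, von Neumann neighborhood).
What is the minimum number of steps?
10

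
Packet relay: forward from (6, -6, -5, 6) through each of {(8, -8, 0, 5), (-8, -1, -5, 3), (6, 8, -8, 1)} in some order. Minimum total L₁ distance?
68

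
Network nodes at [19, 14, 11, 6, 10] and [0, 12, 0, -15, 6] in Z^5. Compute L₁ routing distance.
57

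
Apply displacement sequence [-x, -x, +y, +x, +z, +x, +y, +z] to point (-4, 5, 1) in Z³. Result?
(-4, 7, 3)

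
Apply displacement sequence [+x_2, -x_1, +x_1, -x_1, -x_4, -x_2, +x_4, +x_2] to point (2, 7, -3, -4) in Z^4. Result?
(1, 8, -3, -4)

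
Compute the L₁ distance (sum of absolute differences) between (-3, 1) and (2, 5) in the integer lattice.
9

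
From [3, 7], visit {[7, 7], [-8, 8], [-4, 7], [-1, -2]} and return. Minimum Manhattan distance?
50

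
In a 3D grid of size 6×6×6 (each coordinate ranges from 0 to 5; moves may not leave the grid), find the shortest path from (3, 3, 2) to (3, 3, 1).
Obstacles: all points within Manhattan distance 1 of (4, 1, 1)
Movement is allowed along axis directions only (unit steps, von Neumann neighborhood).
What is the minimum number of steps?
1
(one shortest path: (3, 3, 2) → (3, 3, 1))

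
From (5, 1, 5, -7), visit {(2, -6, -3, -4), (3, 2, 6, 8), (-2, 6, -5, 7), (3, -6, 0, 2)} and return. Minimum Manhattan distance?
98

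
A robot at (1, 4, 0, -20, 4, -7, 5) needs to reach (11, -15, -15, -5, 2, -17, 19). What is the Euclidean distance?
34.7994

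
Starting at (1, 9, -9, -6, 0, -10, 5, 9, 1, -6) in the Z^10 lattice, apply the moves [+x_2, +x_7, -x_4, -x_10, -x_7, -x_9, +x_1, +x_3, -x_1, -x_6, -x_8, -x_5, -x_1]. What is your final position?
(0, 10, -8, -7, -1, -11, 5, 8, 0, -7)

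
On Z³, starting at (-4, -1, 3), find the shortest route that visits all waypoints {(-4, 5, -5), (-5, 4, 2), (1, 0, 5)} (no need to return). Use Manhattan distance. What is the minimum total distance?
30
(one optimal route: (-4, -1, 3) → (1, 0, 5) → (-5, 4, 2) → (-4, 5, -5))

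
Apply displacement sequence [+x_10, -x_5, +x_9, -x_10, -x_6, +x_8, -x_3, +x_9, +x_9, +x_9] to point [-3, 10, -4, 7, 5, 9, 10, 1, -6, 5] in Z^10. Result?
(-3, 10, -5, 7, 4, 8, 10, 2, -2, 5)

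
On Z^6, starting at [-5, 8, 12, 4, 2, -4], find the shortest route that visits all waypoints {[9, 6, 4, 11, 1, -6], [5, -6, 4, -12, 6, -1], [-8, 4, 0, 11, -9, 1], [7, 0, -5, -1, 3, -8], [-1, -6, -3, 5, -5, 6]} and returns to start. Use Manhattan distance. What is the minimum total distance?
230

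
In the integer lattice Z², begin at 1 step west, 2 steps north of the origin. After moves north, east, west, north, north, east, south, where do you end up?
(0, 4)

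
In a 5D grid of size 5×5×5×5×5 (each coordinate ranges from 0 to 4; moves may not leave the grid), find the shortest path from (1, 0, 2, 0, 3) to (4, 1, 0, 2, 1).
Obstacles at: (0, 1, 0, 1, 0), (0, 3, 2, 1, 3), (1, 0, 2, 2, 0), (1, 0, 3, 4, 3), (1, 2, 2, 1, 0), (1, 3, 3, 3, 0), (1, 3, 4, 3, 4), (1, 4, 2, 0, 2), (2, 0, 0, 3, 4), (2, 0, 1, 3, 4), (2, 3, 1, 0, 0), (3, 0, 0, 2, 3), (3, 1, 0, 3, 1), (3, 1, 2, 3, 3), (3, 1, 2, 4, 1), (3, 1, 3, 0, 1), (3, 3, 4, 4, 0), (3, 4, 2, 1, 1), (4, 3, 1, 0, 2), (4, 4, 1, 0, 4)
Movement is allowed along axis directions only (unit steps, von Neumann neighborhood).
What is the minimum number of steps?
10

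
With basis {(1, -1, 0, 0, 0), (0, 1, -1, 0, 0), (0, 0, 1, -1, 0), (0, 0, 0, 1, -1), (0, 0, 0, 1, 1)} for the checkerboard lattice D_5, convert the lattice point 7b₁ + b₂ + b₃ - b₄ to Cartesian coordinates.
(7, -6, 0, -2, 1)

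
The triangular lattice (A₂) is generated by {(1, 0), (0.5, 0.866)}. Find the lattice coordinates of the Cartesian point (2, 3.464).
4b₂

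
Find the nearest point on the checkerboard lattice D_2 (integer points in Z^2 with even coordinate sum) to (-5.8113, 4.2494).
(-6, 4)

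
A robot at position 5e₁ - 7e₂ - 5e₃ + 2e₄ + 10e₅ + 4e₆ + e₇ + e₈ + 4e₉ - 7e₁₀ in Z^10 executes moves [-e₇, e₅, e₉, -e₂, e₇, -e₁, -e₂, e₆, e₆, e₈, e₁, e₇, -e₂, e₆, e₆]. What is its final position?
(5, -10, -5, 2, 11, 8, 2, 2, 5, -7)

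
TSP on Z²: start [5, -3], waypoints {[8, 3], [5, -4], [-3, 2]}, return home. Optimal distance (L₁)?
36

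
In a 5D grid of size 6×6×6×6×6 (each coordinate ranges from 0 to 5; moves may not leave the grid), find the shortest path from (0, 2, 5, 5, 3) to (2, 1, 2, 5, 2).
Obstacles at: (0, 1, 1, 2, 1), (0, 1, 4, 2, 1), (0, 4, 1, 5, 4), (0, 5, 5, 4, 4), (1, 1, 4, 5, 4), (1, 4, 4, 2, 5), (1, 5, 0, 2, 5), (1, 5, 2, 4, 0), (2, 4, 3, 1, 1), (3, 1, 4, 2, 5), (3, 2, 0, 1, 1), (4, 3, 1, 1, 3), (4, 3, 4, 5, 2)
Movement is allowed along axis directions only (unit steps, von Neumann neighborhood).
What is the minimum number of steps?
7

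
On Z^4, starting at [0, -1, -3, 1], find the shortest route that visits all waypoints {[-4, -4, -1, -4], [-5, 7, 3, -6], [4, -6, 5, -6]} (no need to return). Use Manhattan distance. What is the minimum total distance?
56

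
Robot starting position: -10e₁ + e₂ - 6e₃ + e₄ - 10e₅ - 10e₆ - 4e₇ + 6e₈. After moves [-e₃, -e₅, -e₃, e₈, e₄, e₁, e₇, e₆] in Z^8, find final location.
(-9, 1, -8, 2, -11, -9, -3, 7)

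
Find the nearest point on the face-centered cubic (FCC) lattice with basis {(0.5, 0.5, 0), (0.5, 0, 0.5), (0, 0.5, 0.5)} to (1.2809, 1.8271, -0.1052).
(1, 2, 0)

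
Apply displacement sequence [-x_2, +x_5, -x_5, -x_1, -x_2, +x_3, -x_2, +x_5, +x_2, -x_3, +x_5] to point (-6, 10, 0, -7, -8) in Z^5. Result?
(-7, 8, 0, -7, -6)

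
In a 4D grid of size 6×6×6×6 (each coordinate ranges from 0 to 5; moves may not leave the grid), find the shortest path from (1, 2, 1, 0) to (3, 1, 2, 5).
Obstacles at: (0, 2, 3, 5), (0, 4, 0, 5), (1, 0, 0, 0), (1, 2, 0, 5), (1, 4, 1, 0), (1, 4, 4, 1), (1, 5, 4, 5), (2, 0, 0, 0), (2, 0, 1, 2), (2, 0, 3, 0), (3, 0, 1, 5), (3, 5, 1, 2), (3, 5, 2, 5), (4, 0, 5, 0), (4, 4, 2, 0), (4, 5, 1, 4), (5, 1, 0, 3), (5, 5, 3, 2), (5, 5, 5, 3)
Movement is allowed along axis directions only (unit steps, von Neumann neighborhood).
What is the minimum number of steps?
9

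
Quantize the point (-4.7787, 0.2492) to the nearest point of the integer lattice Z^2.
(-5, 0)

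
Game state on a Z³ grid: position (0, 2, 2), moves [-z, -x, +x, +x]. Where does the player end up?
(1, 2, 1)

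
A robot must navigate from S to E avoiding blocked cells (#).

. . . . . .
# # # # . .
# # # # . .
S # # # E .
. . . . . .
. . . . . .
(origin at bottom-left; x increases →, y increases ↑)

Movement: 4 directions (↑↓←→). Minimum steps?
6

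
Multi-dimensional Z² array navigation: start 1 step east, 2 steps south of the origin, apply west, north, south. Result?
(0, -2)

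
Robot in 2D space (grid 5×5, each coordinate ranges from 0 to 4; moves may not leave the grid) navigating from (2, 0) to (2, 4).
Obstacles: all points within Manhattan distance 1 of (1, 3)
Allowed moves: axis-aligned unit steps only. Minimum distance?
6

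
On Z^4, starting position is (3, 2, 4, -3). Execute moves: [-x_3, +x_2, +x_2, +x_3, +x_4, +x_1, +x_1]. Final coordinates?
(5, 4, 4, -2)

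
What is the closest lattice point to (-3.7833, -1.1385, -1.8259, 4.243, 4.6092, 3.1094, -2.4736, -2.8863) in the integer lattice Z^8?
(-4, -1, -2, 4, 5, 3, -2, -3)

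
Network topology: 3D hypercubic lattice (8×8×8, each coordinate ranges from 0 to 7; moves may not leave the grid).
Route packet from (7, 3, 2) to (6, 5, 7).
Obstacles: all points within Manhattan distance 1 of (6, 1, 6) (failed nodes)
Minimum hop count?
8
(one shortest path: (7, 3, 2) → (6, 3, 2) → (6, 4, 2) → (6, 5, 2) → (6, 5, 3) → (6, 5, 4) → (6, 5, 5) → (6, 5, 6) → (6, 5, 7))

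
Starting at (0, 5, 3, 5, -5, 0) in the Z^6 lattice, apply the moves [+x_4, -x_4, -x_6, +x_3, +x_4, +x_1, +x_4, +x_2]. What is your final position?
(1, 6, 4, 7, -5, -1)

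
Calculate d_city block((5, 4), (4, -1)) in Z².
6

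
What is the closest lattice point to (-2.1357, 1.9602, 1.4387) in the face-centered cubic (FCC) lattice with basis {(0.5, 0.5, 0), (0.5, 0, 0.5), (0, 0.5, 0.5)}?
(-2.5, 2, 1.5)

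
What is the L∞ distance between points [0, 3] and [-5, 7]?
5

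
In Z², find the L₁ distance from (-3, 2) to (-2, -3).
6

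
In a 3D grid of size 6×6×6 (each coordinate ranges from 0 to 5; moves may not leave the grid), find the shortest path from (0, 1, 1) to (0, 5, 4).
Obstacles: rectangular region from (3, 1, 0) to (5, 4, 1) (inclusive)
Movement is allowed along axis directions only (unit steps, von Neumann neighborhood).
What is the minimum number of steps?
7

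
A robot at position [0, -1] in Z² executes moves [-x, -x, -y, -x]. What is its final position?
(-3, -2)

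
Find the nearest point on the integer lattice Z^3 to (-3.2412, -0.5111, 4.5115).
(-3, -1, 5)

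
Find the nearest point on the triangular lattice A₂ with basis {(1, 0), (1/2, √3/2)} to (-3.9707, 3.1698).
(-4, 3.464)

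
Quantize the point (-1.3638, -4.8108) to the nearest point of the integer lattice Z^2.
(-1, -5)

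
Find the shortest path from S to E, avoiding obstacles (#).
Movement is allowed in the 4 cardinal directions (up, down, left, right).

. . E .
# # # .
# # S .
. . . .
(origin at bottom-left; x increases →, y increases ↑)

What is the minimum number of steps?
4
(one shortest path: (2, 1) → (3, 1) → (3, 2) → (3, 3) → (2, 3))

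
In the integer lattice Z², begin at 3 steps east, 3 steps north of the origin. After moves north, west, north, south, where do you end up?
(2, 4)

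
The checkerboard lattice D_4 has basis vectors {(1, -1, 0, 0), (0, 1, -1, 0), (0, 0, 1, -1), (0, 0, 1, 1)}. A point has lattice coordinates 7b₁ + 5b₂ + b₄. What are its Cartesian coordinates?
(7, -2, -4, 1)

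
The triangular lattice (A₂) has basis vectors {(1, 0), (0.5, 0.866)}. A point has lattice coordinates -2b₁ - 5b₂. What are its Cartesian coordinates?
(-4.5, -4.33)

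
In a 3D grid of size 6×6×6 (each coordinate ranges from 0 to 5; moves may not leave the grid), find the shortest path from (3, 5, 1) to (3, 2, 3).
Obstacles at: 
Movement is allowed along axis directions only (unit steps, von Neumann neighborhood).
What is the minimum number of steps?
5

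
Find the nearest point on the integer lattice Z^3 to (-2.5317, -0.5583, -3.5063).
(-3, -1, -4)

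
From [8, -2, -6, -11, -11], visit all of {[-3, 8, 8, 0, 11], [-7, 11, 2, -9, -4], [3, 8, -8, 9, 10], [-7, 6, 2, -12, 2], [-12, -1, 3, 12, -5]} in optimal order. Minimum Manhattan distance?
177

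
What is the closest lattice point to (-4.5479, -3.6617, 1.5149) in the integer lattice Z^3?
(-5, -4, 2)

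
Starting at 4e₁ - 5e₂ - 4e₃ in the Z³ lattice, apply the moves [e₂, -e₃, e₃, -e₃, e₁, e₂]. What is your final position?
(5, -3, -5)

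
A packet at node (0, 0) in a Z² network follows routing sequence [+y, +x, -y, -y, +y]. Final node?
(1, 0)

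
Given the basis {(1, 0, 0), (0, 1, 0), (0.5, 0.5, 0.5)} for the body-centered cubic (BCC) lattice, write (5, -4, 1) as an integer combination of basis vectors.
4b₁ - 5b₂ + 2b₃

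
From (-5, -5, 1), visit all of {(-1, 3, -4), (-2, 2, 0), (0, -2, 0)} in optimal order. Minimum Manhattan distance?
21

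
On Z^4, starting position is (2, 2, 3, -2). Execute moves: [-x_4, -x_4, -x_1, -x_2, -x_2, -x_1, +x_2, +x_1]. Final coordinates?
(1, 1, 3, -4)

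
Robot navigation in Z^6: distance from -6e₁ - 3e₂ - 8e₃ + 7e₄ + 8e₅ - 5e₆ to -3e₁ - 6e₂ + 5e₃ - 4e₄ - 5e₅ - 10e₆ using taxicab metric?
48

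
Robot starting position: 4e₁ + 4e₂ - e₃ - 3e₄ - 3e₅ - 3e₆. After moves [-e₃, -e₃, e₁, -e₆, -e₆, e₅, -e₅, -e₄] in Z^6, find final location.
(5, 4, -3, -4, -3, -5)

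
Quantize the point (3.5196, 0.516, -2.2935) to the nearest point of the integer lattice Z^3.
(4, 1, -2)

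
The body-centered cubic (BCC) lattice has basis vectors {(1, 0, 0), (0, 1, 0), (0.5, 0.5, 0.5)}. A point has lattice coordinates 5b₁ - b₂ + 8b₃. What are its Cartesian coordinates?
(9, 3, 4)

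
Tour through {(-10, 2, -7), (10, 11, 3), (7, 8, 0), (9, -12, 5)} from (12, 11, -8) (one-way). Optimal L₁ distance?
94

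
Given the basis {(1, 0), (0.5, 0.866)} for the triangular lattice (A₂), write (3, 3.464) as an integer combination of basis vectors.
b₁ + 4b₂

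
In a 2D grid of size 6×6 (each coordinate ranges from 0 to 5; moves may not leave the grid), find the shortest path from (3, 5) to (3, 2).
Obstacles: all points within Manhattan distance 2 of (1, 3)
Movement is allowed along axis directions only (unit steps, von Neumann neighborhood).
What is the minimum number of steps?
5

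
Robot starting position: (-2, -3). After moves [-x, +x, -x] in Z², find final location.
(-3, -3)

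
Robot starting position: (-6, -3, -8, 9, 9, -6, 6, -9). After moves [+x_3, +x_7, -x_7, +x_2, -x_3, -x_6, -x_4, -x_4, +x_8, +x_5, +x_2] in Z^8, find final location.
(-6, -1, -8, 7, 10, -7, 6, -8)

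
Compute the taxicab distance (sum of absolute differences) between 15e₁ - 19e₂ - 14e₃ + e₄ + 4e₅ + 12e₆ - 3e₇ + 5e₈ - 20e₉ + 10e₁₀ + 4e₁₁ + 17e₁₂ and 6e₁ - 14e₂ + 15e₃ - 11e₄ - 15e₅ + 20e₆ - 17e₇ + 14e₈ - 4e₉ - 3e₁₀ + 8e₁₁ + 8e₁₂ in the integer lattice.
147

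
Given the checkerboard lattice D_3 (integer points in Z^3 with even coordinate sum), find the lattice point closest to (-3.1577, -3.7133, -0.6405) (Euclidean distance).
(-3, -4, -1)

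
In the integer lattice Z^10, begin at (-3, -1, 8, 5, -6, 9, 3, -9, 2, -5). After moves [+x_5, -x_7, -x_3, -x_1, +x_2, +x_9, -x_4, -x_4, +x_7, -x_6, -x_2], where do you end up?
(-4, -1, 7, 3, -5, 8, 3, -9, 3, -5)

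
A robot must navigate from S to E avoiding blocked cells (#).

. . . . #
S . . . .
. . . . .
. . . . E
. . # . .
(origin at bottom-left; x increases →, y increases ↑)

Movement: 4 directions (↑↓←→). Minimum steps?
6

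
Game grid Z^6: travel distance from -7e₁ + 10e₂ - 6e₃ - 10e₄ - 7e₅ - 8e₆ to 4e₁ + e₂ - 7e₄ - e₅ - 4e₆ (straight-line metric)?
17.2916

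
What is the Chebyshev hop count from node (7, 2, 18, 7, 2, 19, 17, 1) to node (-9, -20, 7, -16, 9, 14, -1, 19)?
23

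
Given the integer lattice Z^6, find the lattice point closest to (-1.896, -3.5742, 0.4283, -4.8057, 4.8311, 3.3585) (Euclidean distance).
(-2, -4, 0, -5, 5, 3)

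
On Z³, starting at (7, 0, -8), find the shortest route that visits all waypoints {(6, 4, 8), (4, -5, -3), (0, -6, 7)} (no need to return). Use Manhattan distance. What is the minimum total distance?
45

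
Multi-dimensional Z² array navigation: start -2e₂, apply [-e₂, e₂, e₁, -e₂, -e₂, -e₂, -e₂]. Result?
(1, -6)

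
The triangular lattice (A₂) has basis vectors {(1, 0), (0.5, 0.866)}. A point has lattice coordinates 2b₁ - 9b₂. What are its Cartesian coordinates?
(-2.5, -7.794)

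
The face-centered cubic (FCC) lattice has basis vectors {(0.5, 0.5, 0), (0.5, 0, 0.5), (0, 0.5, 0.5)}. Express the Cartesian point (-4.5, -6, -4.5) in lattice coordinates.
-6b₁ - 3b₂ - 6b₃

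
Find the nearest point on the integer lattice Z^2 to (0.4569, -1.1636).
(0, -1)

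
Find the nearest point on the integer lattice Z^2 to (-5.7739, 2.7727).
(-6, 3)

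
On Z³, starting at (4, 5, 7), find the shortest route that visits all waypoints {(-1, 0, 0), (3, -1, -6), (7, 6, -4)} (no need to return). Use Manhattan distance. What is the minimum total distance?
39
(one optimal route: (4, 5, 7) → (7, 6, -4) → (3, -1, -6) → (-1, 0, 0))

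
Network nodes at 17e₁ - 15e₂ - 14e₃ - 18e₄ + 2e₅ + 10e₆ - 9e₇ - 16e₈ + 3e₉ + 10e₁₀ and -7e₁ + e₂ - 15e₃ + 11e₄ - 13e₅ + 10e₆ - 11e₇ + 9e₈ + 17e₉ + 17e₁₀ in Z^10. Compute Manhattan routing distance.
133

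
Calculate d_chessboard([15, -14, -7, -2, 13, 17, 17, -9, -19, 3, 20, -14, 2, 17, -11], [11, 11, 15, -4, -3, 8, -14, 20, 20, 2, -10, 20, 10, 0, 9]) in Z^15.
39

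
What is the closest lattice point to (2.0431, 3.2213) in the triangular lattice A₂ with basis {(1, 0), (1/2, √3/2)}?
(2, 3.464)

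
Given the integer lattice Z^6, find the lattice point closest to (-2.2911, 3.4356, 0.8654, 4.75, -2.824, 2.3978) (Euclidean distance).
(-2, 3, 1, 5, -3, 2)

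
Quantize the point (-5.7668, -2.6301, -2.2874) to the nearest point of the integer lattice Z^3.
(-6, -3, -2)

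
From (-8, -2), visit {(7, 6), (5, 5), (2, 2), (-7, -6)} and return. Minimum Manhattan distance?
54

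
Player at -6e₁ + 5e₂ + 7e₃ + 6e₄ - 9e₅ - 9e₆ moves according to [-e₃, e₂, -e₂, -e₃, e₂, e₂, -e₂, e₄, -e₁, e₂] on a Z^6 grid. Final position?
(-7, 7, 5, 7, -9, -9)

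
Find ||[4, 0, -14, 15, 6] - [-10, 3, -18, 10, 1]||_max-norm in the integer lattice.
14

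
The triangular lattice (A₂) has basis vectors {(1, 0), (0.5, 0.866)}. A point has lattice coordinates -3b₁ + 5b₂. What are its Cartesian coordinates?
(-0.5, 4.33)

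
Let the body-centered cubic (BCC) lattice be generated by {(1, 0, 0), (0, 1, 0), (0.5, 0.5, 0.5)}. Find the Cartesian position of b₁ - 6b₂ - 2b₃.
(0, -7, -1)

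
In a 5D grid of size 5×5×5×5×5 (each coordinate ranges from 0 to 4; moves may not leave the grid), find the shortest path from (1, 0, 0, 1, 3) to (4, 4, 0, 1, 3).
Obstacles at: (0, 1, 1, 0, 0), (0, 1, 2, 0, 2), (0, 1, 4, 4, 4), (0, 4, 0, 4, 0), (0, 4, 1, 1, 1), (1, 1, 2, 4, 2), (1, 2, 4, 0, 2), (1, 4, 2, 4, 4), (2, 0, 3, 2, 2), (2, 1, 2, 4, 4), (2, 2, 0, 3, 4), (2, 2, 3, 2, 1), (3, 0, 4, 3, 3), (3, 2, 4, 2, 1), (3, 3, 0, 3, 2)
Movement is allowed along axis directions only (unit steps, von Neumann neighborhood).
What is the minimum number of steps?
7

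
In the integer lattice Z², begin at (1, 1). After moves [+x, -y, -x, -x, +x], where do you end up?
(1, 0)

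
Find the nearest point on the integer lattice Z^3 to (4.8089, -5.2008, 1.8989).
(5, -5, 2)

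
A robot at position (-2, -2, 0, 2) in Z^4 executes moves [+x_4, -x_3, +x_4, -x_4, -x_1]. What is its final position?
(-3, -2, -1, 3)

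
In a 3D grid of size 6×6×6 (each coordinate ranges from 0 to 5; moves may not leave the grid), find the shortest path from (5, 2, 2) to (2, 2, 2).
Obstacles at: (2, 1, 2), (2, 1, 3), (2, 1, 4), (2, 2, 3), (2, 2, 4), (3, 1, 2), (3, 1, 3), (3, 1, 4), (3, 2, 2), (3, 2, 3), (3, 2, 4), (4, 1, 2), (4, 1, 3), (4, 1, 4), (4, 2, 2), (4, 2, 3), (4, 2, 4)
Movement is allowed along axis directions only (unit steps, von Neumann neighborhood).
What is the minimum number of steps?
5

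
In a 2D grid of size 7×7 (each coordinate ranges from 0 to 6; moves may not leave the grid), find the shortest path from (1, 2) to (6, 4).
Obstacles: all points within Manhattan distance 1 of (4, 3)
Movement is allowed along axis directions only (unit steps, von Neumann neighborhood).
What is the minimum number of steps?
9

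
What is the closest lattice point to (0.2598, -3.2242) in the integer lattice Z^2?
(0, -3)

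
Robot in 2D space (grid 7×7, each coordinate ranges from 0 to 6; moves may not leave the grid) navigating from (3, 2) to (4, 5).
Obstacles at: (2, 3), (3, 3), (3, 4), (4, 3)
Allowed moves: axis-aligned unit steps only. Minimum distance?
6
(one shortest path: (3, 2) → (4, 2) → (5, 2) → (5, 3) → (5, 4) → (4, 4) → (4, 5))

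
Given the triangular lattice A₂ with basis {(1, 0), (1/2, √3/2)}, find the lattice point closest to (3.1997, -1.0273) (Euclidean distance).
(3.5, -0.866)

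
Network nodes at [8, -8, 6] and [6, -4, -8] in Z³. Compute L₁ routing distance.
20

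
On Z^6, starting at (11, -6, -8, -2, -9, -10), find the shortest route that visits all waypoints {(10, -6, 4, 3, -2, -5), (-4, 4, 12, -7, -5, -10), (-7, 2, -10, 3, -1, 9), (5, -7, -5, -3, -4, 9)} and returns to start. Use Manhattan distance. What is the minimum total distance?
210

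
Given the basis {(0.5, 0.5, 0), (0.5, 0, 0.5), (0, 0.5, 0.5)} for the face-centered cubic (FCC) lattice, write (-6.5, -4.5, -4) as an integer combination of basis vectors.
-7b₁ - 6b₂ - 2b₃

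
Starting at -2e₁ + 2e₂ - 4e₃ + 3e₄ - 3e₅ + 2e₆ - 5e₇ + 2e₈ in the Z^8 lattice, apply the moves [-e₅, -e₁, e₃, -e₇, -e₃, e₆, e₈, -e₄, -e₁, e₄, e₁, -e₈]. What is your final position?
(-3, 2, -4, 3, -4, 3, -6, 2)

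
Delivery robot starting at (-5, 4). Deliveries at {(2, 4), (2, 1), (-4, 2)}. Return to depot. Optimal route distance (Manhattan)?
20
(one optimal route: (-5, 4) → (2, 4) → (2, 1) → (-4, 2) → (-5, 4))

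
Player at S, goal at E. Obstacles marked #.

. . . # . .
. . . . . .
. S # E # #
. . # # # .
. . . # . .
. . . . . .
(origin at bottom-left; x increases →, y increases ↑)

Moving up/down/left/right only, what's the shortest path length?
4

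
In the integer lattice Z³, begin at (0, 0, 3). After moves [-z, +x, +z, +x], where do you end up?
(2, 0, 3)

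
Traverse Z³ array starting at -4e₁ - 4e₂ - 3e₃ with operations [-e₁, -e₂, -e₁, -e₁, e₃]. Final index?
(-7, -5, -2)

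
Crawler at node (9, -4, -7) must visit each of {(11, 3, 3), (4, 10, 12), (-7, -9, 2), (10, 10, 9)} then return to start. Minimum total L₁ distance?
112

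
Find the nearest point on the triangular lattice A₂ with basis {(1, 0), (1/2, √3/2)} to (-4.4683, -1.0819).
(-4.5, -0.866)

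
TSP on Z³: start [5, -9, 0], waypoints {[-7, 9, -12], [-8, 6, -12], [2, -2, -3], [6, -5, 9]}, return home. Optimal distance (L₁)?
106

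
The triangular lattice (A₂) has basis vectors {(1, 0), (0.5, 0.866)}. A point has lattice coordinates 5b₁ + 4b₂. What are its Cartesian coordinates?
(7, 3.464)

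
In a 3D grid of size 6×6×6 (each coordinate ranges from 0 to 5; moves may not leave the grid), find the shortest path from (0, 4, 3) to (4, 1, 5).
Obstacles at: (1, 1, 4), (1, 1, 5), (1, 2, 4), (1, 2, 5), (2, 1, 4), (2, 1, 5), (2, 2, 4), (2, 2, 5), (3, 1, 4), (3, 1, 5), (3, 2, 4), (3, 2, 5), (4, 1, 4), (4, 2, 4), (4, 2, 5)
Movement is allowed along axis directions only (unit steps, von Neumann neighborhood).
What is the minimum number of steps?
11
(one shortest path: (0, 4, 3) → (1, 4, 3) → (2, 4, 3) → (3, 4, 3) → (4, 4, 3) → (5, 4, 3) → (5, 3, 3) → (5, 2, 3) → (5, 1, 3) → (5, 1, 4) → (5, 1, 5) → (4, 1, 5))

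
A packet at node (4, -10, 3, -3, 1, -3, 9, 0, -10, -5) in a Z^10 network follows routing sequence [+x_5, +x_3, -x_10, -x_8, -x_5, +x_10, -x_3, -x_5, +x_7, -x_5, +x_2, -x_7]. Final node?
(4, -9, 3, -3, -1, -3, 9, -1, -10, -5)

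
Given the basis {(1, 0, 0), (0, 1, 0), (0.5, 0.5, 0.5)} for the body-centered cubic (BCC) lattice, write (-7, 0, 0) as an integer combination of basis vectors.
-7b₁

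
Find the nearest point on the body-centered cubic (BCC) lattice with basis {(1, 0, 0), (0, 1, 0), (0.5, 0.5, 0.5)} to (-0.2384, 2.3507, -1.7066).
(-0.5, 2.5, -1.5)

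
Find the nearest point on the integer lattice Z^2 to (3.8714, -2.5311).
(4, -3)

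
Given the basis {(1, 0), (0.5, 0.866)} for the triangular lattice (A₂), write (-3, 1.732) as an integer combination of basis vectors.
-4b₁ + 2b₂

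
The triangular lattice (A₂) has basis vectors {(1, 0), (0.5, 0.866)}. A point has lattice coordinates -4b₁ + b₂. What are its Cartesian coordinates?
(-3.5, 0.866)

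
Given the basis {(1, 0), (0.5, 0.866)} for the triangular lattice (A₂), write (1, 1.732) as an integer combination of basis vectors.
2b₂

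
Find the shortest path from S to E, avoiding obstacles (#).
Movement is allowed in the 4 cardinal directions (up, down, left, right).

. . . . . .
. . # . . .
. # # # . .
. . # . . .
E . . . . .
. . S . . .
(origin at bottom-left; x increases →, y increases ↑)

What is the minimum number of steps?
3
(one shortest path: (2, 0) → (1, 0) → (0, 0) → (0, 1))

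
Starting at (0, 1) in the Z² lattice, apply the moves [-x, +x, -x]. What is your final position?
(-1, 1)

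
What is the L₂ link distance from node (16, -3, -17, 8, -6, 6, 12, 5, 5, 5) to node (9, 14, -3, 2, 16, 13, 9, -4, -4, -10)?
38.7169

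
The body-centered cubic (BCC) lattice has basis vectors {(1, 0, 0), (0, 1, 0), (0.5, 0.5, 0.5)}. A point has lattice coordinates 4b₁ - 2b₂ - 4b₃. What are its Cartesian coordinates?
(2, -4, -2)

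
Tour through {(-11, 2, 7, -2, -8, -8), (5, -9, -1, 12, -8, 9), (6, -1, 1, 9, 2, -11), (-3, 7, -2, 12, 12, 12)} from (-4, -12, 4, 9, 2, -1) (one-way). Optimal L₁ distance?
194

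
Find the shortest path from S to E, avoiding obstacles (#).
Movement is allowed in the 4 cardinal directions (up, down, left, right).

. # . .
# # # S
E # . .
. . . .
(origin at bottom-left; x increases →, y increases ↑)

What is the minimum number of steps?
6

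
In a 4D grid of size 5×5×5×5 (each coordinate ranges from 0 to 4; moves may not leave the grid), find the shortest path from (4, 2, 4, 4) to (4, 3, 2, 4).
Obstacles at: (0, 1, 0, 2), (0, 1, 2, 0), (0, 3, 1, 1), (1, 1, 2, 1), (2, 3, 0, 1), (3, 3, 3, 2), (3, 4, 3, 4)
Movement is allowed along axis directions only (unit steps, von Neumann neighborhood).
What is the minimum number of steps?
3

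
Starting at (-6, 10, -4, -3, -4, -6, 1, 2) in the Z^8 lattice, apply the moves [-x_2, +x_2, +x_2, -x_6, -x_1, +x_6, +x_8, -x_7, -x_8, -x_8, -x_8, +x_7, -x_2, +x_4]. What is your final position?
(-7, 10, -4, -2, -4, -6, 1, 0)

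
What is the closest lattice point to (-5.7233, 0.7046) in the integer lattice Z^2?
(-6, 1)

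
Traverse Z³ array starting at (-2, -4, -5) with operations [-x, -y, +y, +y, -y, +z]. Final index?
(-3, -4, -4)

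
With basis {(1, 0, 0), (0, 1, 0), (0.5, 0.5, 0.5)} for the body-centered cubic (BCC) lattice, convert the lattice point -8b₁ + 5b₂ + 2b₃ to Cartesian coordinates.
(-7, 6, 1)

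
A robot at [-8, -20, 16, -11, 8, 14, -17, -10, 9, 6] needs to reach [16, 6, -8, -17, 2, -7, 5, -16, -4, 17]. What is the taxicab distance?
159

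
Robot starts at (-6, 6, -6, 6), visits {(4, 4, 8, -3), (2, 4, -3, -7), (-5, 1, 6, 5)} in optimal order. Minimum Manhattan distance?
58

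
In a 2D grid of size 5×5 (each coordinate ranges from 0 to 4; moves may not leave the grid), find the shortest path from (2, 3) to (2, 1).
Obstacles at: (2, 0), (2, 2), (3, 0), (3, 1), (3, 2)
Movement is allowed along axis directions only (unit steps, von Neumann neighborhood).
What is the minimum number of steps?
4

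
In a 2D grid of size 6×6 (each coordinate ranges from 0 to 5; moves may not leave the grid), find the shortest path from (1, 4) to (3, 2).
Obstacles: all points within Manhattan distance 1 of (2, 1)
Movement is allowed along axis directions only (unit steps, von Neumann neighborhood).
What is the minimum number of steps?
4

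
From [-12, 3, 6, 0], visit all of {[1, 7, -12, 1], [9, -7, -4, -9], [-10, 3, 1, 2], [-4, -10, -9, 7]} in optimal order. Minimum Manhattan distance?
106
(one optimal route: (-12, 3, 6, 0) → (-10, 3, 1, 2) → (1, 7, -12, 1) → (-4, -10, -9, 7) → (9, -7, -4, -9))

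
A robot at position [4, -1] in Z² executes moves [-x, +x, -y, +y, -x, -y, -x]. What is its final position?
(2, -2)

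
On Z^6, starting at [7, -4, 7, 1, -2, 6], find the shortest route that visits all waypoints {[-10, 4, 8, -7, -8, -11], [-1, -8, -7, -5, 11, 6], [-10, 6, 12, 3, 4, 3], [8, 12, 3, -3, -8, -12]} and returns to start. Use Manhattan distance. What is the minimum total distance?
232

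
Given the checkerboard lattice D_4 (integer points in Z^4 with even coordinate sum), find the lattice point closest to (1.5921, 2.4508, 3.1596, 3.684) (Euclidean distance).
(2, 3, 3, 4)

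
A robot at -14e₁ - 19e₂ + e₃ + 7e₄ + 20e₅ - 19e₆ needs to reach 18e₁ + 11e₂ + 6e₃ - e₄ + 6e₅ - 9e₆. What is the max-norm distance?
32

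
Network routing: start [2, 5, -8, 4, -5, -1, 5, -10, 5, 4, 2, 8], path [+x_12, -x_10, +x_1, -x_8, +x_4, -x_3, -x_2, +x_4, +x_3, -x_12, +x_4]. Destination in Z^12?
(3, 4, -8, 7, -5, -1, 5, -11, 5, 3, 2, 8)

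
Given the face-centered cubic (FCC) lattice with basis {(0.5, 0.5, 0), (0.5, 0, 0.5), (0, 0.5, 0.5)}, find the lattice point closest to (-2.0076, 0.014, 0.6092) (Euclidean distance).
(-2, 0, 1)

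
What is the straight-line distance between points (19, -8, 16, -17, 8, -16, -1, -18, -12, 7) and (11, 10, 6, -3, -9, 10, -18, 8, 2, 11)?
53.1601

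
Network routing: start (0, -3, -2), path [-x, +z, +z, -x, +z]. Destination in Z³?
(-2, -3, 1)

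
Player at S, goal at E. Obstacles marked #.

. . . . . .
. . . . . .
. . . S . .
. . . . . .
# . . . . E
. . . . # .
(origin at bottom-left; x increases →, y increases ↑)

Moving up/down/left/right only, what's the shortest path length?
4
(one shortest path: (3, 3) → (4, 3) → (5, 3) → (5, 2) → (5, 1))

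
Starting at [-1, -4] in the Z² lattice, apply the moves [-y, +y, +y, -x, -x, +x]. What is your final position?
(-2, -3)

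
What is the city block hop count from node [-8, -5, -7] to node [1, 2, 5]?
28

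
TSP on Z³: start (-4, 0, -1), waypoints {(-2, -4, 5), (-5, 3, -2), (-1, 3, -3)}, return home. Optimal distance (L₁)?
38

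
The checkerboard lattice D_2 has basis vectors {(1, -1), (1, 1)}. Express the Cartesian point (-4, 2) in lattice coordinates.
-3b₁ - b₂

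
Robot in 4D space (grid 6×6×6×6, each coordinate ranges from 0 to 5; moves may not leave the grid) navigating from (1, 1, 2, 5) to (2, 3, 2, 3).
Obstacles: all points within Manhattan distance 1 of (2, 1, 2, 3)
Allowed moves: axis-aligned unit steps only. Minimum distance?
5
(one shortest path: (1, 1, 2, 5) → (2, 1, 2, 5) → (2, 2, 2, 5) → (2, 3, 2, 5) → (2, 3, 2, 4) → (2, 3, 2, 3))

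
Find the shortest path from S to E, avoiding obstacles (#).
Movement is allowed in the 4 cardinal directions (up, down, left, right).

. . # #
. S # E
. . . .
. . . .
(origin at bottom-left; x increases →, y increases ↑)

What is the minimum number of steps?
4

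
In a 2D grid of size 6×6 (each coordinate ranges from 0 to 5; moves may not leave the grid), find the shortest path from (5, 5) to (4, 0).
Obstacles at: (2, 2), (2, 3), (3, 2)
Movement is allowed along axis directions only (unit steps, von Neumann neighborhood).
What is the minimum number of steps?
6
(one shortest path: (5, 5) → (4, 5) → (4, 4) → (4, 3) → (4, 2) → (4, 1) → (4, 0))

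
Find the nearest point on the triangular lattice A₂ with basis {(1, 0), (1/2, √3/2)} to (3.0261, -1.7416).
(3, -1.732)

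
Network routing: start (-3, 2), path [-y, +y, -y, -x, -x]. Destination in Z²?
(-5, 1)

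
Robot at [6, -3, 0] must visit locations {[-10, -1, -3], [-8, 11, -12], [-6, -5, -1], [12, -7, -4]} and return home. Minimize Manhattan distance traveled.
108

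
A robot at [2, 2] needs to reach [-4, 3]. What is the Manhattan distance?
7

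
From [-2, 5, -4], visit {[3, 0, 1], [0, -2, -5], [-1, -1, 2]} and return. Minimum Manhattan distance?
40
(one optimal route: (-2, 5, -4) → (3, 0, 1) → (-1, -1, 2) → (0, -2, -5) → (-2, 5, -4))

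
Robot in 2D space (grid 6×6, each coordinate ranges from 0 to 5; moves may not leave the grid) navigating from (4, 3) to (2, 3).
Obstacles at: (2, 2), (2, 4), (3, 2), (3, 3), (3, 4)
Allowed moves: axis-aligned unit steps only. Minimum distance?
8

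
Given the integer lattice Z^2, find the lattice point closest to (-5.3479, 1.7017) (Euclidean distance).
(-5, 2)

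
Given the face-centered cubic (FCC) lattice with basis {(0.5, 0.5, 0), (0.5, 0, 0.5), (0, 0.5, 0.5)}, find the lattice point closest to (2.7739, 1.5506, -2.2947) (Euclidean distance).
(3, 1.5, -2.5)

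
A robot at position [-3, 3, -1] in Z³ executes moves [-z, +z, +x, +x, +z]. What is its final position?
(-1, 3, 0)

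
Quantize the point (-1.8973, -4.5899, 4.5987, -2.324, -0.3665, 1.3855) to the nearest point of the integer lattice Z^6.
(-2, -5, 5, -2, 0, 1)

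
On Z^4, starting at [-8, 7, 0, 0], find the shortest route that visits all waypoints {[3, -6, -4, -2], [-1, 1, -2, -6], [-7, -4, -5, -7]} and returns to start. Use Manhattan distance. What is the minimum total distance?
80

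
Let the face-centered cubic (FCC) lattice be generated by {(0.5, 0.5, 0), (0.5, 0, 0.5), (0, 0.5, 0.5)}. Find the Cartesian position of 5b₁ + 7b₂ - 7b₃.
(6, -1, 0)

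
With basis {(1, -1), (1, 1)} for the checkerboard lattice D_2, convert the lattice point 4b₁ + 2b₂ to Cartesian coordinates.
(6, -2)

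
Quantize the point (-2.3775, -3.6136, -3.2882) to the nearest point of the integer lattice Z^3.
(-2, -4, -3)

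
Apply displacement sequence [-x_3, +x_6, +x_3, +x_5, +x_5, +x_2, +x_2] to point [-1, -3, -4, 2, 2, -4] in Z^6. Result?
(-1, -1, -4, 2, 4, -3)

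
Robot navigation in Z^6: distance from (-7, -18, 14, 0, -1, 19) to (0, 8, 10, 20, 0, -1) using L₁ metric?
78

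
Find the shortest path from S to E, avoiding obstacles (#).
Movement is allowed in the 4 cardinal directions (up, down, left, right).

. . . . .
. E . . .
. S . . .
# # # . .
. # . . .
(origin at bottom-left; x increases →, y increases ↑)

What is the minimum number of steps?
1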